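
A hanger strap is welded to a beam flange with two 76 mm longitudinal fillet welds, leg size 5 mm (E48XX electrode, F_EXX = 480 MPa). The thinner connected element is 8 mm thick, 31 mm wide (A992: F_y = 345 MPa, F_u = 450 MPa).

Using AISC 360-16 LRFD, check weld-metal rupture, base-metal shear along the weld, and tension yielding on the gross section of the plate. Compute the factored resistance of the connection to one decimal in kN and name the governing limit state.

Weld metal: throat = 0.707×5 = 3.535 mm, L = 2×76 = 152 mm. φR_n = 0.75 × 0.6 × 480 × 3.535 × 152 = 116.1 kN.
Base metal shear (8 mm plate): yield φR_n = 1.0×0.6×345×8×152 = 251.7 kN; rupture φR_n = 0.75×0.6×450×8×152 = 246.2 kN; take 246.2 kN (rupture).
Tension yield (gross): A_g = 31×8 = 248 mm². φR_n = 0.90 × 345 × 248 = 77.0 kN.
Governing: min(116.1, 246.2, 77.0) = 77.0 kN → gross-section yield.

77.0 kN (gross-section yield governs)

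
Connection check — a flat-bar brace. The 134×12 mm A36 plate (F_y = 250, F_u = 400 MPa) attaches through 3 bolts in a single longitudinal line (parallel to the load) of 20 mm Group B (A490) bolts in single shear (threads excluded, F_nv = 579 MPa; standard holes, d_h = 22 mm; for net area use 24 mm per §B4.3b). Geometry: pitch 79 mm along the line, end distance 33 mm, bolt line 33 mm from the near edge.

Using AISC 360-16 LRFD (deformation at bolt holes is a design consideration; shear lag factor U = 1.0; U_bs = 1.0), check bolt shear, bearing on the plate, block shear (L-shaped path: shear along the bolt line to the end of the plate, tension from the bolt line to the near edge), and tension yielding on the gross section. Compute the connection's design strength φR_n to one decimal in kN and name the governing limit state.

Bolt shear: A_b = π(20)²/4 = 314.16 mm². φR_n = 0.75 × 579 × 314.16 × 3 × 1 = 409.3 kN.
Bearing (12 mm plate, F_u = 400 MPa): end bolts L_c = 33 − 22/2 = 22, R_n = min(1.2×22×12×400, 2.4×20×12×400) = 126.72 kN/bolt; interior L_c = 79 − 22 = 57, R_n = 230.4 kN/bolt. φR_n = 0.75 × (1×126.72 + 2×230.4) = 440.6 kN.
Block shear: shear path 1×[33+2×79] = 1×191 mm, A_gv = 2292, A_nv = 1×(191 − 2.5×24)×12 = 1572 mm²; tension to near edge: (33 − 0.5×24)×12 = 252 mm². R_n = min(0.6×400×1572, 0.6×250×2292) + 1.0×400×252 = min(377.28, 343.8) + 100.8 = 444.6 kN. φR_n = 0.75 × 444.6 = 333.5 kN.
Tension yield (gross): A_g = 134×12 = 1608 mm². φR_n = 0.90 × 250 × 1608 = 361.8 kN.
Governing: min(409.3, 440.6, 333.5, 361.8) = 333.5 kN → block shear.

333.5 kN (block shear governs)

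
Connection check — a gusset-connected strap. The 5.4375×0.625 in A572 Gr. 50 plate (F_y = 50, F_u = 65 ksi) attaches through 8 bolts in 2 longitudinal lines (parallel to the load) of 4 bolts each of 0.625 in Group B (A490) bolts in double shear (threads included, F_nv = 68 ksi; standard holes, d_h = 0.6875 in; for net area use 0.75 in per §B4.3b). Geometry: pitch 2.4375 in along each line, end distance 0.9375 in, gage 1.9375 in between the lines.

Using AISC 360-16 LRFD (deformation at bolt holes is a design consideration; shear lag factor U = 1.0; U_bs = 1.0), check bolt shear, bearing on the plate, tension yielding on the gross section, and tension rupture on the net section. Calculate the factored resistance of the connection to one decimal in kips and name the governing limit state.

Bolt shear: A_b = π(0.625)²/4 = 0.3068 in². φR_n = 0.75 × 68 × 0.3068 × 8 × 2 = 250.3 kips.
Bearing (0.625 in plate, F_u = 65 ksi): end bolts L_c = 0.9375 − 0.6875/2 = 0.59375, R_n = min(1.2×0.59375×0.625×65, 2.4×0.625×0.625×65) = 28.945 kips/bolt; interior L_c = 2.4375 − 0.6875 = 1.75, R_n = 60.938 kips/bolt. φR_n = 0.75 × (2×28.945 + 6×60.938) = 317.6 kips.
Tension yield (gross): A_g = 5.4375×0.625 = 3.3984 in². φR_n = 0.90 × 50 × 3.3984 = 152.9 kips.
Tension rupture (net): A_n = (5.4375 − 2×0.75)×0.625 = 2.4609 in² (U = 1.0, A_e = A_n). φR_n = 0.75 × 65 × 2.4609 = 120.0 kips.
Governing: min(250.3, 317.6, 152.9, 120.0) = 120.0 kips → net-section rupture.

120.0 kips (net-section rupture governs)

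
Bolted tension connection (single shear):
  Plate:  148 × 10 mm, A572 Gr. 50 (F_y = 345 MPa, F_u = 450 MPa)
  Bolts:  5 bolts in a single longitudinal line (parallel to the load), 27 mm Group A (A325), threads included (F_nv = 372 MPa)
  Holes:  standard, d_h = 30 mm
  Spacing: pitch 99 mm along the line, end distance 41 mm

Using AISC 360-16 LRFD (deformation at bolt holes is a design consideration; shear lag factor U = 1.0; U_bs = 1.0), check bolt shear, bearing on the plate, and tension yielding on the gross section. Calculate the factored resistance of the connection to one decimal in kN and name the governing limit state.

Bolt shear: A_b = π(27)²/4 = 572.56 mm². φR_n = 0.75 × 372 × 572.56 × 5 × 1 = 798.7 kN.
Bearing (10 mm plate, F_u = 450 MPa): end bolts L_c = 41 − 30/2 = 26, R_n = min(1.2×26×10×450, 2.4×27×10×450) = 140.4 kN/bolt; interior L_c = 99 − 30 = 69, R_n = 291.6 kN/bolt. φR_n = 0.75 × (1×140.4 + 4×291.6) = 980.1 kN.
Tension yield (gross): A_g = 148×10 = 1480 mm². φR_n = 0.90 × 345 × 1480 = 459.5 kN.
Governing: min(798.7, 980.1, 459.5) = 459.5 kN → gross-section yield.

459.5 kN (gross-section yield governs)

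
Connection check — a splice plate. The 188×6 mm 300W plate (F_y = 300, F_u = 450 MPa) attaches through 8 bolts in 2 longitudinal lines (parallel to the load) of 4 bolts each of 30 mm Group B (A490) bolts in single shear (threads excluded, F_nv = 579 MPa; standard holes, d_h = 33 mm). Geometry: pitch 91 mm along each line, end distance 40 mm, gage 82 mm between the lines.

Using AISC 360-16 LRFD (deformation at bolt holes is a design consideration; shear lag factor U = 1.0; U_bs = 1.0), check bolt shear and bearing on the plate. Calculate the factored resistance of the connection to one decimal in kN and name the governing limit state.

959.9 kN (bearing governs)

Bolt shear: A_b = π(30)²/4 = 706.86 mm². φR_n = 0.75 × 579 × 706.86 × 8 × 1 = 2455.6 kN.
Bearing (6 mm plate, F_u = 450 MPa): end bolts L_c = 40 − 33/2 = 23.5, R_n = min(1.2×23.5×6×450, 2.4×30×6×450) = 76.14 kN/bolt; interior L_c = 91 − 33 = 58, R_n = 187.92 kN/bolt. φR_n = 0.75 × (2×76.14 + 6×187.92) = 959.9 kN.
Governing: min(2455.6, 959.9) = 959.9 kN → bearing.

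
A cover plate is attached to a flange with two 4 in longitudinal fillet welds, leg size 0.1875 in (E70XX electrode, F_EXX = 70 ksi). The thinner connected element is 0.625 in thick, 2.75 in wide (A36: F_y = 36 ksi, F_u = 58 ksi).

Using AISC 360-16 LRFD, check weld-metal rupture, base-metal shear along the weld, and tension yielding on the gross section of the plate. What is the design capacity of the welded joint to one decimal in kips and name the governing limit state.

Weld metal: throat = 0.707×0.1875 = 0.13256 in, L = 2×4 = 8 in. φR_n = 0.75 × 0.6 × 70 × 0.13256 × 8 = 33.4 kips.
Base metal shear (0.625 in plate): yield φR_n = 1.0×0.6×36×0.625×8 = 108.0 kips; rupture φR_n = 0.75×0.6×58×0.625×8 = 130.5 kips; take 108.0 kips (yield).
Tension yield (gross): A_g = 2.75×0.625 = 1.7188 in². φR_n = 0.90 × 36 × 1.7188 = 55.7 kips.
Governing: min(33.4, 108.0, 55.7) = 33.4 kips → weld metal.

33.4 kips (weld metal governs)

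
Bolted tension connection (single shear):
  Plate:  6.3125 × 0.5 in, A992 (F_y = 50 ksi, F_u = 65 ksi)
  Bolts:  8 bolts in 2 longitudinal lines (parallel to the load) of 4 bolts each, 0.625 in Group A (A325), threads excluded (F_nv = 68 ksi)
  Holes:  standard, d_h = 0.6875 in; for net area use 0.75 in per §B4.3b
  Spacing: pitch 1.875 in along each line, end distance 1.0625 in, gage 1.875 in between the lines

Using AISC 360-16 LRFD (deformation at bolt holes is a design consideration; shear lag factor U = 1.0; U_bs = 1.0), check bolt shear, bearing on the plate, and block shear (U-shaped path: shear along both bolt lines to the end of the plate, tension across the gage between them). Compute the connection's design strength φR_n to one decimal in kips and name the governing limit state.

125.2 kips (bolt shear governs)

Bolt shear: A_b = π(0.625)²/4 = 0.3068 in². φR_n = 0.75 × 68 × 0.3068 × 8 × 1 = 125.2 kips.
Bearing (0.5 in plate, F_u = 65 ksi): end bolts L_c = 1.0625 − 0.6875/2 = 0.71875, R_n = min(1.2×0.71875×0.5×65, 2.4×0.625×0.5×65) = 28.031 kips/bolt; interior L_c = 1.875 − 0.6875 = 1.1875, R_n = 46.313 kips/bolt. φR_n = 0.75 × (2×28.031 + 6×46.313) = 250.5 kips.
Block shear: shear path 2×[1.0625+3×1.875] = 2×6.6875 in, A_gv = 6.6875, A_nv = 2×(6.6875 − 3.5×0.75)×0.5 = 4.0625 in²; tension across gage: (1.875 − 1×0.75)×0.5 = 0.5625 in². R_n = min(0.6×65×4.0625, 0.6×50×6.6875) + 1.0×65×0.5625 = min(158.44, 200.63) + 36.563 = 195 kips. φR_n = 0.75 × 195 = 146.3 kips.
Governing: min(125.2, 250.5, 146.3) = 125.2 kips → bolt shear.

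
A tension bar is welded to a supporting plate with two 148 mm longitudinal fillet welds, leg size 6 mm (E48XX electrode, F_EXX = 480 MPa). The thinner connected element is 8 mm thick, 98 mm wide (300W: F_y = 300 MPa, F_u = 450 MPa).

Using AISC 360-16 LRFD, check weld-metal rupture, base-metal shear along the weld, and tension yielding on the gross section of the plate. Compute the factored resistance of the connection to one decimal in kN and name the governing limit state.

211.7 kN (gross-section yield governs)

Weld metal: throat = 0.707×6 = 4.242 mm, L = 2×148 = 296 mm. φR_n = 0.75 × 0.6 × 480 × 4.242 × 296 = 271.2 kN.
Base metal shear (8 mm plate): yield φR_n = 1.0×0.6×300×8×296 = 426.2 kN; rupture φR_n = 0.75×0.6×450×8×296 = 479.5 kN; take 426.2 kN (yield).
Tension yield (gross): A_g = 98×8 = 784 mm². φR_n = 0.90 × 300 × 784 = 211.7 kN.
Governing: min(271.2, 426.2, 211.7) = 211.7 kN → gross-section yield.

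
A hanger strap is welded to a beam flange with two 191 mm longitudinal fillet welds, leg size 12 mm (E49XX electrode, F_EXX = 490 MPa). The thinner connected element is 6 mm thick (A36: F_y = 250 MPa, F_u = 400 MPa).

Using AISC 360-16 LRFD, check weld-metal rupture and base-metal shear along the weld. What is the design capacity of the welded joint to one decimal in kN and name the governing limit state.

Weld metal: throat = 0.707×12 = 8.484 mm, L = 2×191 = 382 mm. φR_n = 0.75 × 0.6 × 490 × 8.484 × 382 = 714.6 kN.
Base metal shear (6 mm plate): yield φR_n = 1.0×0.6×250×6×382 = 343.8 kN; rupture φR_n = 0.75×0.6×400×6×382 = 412.6 kN; take 343.8 kN (yield).
Governing: min(714.6, 343.8) = 343.8 kN → base-metal shear.

343.8 kN (base-metal shear governs)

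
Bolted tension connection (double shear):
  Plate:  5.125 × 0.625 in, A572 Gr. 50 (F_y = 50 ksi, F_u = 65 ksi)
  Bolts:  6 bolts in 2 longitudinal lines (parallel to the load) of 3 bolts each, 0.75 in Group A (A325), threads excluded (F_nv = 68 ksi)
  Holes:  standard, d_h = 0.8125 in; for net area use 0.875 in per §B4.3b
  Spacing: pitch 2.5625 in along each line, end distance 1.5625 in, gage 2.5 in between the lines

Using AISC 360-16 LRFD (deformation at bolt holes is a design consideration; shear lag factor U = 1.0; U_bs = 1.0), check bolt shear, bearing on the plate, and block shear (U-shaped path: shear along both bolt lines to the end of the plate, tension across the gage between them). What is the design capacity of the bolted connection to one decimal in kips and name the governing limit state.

Bolt shear: A_b = π(0.75)²/4 = 0.44179 in². φR_n = 0.75 × 68 × 0.44179 × 6 × 2 = 270.4 kips.
Bearing (0.625 in plate, F_u = 65 ksi): end bolts L_c = 1.5625 − 0.8125/2 = 1.15625, R_n = min(1.2×1.15625×0.625×65, 2.4×0.75×0.625×65) = 56.367 kips/bolt; interior L_c = 2.5625 − 0.8125 = 1.75, R_n = 73.125 kips/bolt. φR_n = 0.75 × (2×56.367 + 4×73.125) = 303.9 kips.
Block shear: shear path 2×[1.5625+2×2.5625] = 2×6.6875 in, A_gv = 8.3594, A_nv = 2×(6.6875 − 2.5×0.875)×0.625 = 5.625 in²; tension across gage: (2.5 − 1×0.875)×0.625 = 1.0156 in². R_n = min(0.6×65×5.625, 0.6×50×8.3594) + 1.0×65×1.0156 = min(219.38, 250.78) + 66.014 = 285.39 kips. φR_n = 0.75 × 285.39 = 214.0 kips.
Governing: min(270.4, 303.9, 214.0) = 214.0 kips → block shear.

214.0 kips (block shear governs)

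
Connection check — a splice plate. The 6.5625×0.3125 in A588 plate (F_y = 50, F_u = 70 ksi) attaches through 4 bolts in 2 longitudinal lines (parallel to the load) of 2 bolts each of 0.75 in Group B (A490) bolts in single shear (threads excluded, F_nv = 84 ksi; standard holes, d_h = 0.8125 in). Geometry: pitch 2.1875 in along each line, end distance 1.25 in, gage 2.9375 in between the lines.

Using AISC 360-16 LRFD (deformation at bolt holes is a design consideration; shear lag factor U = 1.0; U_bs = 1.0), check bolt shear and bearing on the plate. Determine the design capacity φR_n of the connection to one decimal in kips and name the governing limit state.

Bolt shear: A_b = π(0.75)²/4 = 0.44179 in². φR_n = 0.75 × 84 × 0.44179 × 4 × 1 = 111.3 kips.
Bearing (0.3125 in plate, F_u = 70 ksi): end bolts L_c = 1.25 − 0.8125/2 = 0.84375, R_n = min(1.2×0.84375×0.3125×70, 2.4×0.75×0.3125×70) = 22.148 kips/bolt; interior L_c = 2.1875 − 0.8125 = 1.375, R_n = 36.094 kips/bolt. φR_n = 0.75 × (2×22.148 + 2×36.094) = 87.4 kips.
Governing: min(111.3, 87.4) = 87.4 kips → bearing.

87.4 kips (bearing governs)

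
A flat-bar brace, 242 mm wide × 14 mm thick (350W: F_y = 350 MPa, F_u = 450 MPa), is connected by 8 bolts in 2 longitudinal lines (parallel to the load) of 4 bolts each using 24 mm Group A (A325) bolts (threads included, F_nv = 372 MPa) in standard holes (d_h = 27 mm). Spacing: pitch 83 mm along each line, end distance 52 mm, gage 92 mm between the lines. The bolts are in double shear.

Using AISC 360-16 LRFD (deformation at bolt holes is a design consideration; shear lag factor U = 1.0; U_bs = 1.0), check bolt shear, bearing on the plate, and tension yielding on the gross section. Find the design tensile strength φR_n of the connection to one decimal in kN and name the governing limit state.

1067.2 kN (gross-section yield governs)

Bolt shear: A_b = π(24)²/4 = 452.39 mm². φR_n = 0.75 × 372 × 452.39 × 8 × 2 = 2019.5 kN.
Bearing (14 mm plate, F_u = 450 MPa): end bolts L_c = 52 − 27/2 = 38.5, R_n = min(1.2×38.5×14×450, 2.4×24×14×450) = 291.06 kN/bolt; interior L_c = 83 − 27 = 56, R_n = 362.88 kN/bolt. φR_n = 0.75 × (2×291.06 + 6×362.88) = 2069.6 kN.
Tension yield (gross): A_g = 242×14 = 3388 mm². φR_n = 0.90 × 350 × 3388 = 1067.2 kN.
Governing: min(2019.5, 2069.6, 1067.2) = 1067.2 kN → gross-section yield.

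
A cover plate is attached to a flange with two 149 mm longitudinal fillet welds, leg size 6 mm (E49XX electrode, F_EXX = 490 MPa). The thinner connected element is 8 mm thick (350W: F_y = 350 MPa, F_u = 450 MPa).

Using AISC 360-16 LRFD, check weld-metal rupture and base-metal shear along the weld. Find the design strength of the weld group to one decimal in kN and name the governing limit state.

Weld metal: throat = 0.707×6 = 4.242 mm, L = 2×149 = 298 mm. φR_n = 0.75 × 0.6 × 490 × 4.242 × 298 = 278.7 kN.
Base metal shear (8 mm plate): yield φR_n = 1.0×0.6×350×8×298 = 500.6 kN; rupture φR_n = 0.75×0.6×450×8×298 = 482.8 kN; take 482.8 kN (rupture).
Governing: min(278.7, 482.8) = 278.7 kN → weld metal.

278.7 kN (weld metal governs)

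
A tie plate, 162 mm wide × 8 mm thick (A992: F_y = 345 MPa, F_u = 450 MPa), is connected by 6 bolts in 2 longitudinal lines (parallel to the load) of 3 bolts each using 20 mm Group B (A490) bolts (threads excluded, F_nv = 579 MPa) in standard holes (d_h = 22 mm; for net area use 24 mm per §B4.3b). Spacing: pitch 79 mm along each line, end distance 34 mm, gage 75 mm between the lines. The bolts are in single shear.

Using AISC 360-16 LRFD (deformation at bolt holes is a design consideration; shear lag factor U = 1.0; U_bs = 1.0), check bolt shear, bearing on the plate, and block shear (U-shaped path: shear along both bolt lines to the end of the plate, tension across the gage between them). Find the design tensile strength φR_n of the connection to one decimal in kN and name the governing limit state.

Bolt shear: A_b = π(20)²/4 = 314.16 mm². φR_n = 0.75 × 579 × 314.16 × 6 × 1 = 818.5 kN.
Bearing (8 mm plate, F_u = 450 MPa): end bolts L_c = 34 − 22/2 = 23, R_n = min(1.2×23×8×450, 2.4×20×8×450) = 99.36 kN/bolt; interior L_c = 79 − 22 = 57, R_n = 172.8 kN/bolt. φR_n = 0.75 × (2×99.36 + 4×172.8) = 667.4 kN.
Block shear: shear path 2×[34+2×79] = 2×192 mm, A_gv = 3072, A_nv = 2×(192 − 2.5×24)×8 = 2112 mm²; tension across gage: (75 − 1×24)×8 = 408 mm². R_n = min(0.6×450×2112, 0.6×345×3072) + 1.0×450×408 = min(570.24, 635.9) + 183.6 = 753.84 kN. φR_n = 0.75 × 753.84 = 565.4 kN.
Governing: min(818.5, 667.4, 565.4) = 565.4 kN → block shear.

565.4 kN (block shear governs)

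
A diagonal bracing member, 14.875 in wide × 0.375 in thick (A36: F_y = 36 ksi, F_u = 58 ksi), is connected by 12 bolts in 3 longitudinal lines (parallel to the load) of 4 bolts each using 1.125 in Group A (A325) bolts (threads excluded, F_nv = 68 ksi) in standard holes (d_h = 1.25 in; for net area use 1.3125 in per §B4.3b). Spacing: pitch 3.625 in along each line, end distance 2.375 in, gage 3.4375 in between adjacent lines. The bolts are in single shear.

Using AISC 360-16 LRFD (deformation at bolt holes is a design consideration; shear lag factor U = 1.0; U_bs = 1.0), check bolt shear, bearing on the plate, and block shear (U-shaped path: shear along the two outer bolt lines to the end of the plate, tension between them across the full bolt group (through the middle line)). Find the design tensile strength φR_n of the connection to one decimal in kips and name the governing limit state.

Bolt shear: A_b = π(1.125)²/4 = 0.99402 in². φR_n = 0.75 × 68 × 0.99402 × 12 × 1 = 608.3 kips.
Bearing (0.375 in plate, F_u = 58 ksi): end bolts L_c = 2.375 − 1.25/2 = 1.75, R_n = min(1.2×1.75×0.375×58, 2.4×1.125×0.375×58) = 45.675 kips/bolt; interior L_c = 3.625 − 1.25 = 2.375, R_n = 58.725 kips/bolt. φR_n = 0.75 × (3×45.675 + 9×58.725) = 499.2 kips.
Block shear: shear path 2×[2.375+3×3.625] = 2×13.25 in, A_gv = 9.9375, A_nv = 2×(13.25 − 3.5×1.3125)×0.375 = 6.4922 in²; tension across gage: (6.875 − 2×1.3125)×0.375 = 1.5938 in². R_n = min(0.6×58×6.4922, 0.6×36×9.9375) + 1.0×58×1.5938 = min(225.93, 214.65) + 92.44 = 307.09 kips. φR_n = 0.75 × 307.09 = 230.3 kips.
Governing: min(608.3, 499.2, 230.3) = 230.3 kips → block shear.

230.3 kips (block shear governs)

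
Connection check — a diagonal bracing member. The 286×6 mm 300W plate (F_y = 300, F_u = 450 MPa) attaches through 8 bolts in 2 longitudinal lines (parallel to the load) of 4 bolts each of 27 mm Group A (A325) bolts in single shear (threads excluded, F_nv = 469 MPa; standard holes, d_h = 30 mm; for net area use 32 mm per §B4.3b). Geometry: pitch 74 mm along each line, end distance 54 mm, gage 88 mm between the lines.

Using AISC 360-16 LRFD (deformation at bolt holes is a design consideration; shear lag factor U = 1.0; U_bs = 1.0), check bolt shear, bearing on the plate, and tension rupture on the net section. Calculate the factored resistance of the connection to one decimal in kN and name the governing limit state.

Bolt shear: A_b = π(27)²/4 = 572.56 mm². φR_n = 0.75 × 469 × 572.56 × 8 × 1 = 1611.2 kN.
Bearing (6 mm plate, F_u = 450 MPa): end bolts L_c = 54 − 30/2 = 39, R_n = min(1.2×39×6×450, 2.4×27×6×450) = 126.36 kN/bolt; interior L_c = 74 − 30 = 44, R_n = 142.56 kN/bolt. φR_n = 0.75 × (2×126.36 + 6×142.56) = 831.1 kN.
Tension rupture (net): A_n = (286 − 2×32)×6 = 1332 mm² (U = 1.0, A_e = A_n). φR_n = 0.75 × 450 × 1332 = 449.6 kN.
Governing: min(1611.2, 831.1, 449.6) = 449.6 kN → net-section rupture.

449.6 kN (net-section rupture governs)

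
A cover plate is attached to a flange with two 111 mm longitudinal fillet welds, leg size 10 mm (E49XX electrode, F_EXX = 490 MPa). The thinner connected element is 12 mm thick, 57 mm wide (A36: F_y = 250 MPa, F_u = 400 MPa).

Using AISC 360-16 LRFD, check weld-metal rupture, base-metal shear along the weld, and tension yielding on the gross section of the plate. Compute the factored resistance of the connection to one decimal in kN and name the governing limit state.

153.9 kN (gross-section yield governs)

Weld metal: throat = 0.707×10 = 7.07 mm, L = 2×111 = 222 mm. φR_n = 0.75 × 0.6 × 490 × 7.07 × 222 = 346.1 kN.
Base metal shear (12 mm plate): yield φR_n = 1.0×0.6×250×12×222 = 399.6 kN; rupture φR_n = 0.75×0.6×400×12×222 = 479.5 kN; take 399.6 kN (yield).
Tension yield (gross): A_g = 57×12 = 684 mm². φR_n = 0.90 × 250 × 684 = 153.9 kN.
Governing: min(346.1, 399.6, 153.9) = 153.9 kN → gross-section yield.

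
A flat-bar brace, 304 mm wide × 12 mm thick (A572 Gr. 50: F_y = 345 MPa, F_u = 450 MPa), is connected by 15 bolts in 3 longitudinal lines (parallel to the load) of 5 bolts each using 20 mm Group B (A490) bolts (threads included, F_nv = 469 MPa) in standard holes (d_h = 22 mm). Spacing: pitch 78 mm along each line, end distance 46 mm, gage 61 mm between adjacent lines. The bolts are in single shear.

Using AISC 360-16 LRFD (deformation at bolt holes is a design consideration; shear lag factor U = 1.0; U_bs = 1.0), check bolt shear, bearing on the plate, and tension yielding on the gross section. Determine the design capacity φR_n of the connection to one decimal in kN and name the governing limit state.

Bolt shear: A_b = π(20)²/4 = 314.16 mm². φR_n = 0.75 × 469 × 314.16 × 15 × 1 = 1657.6 kN.
Bearing (12 mm plate, F_u = 450 MPa): end bolts L_c = 46 − 22/2 = 35, R_n = min(1.2×35×12×450, 2.4×20×12×450) = 226.8 kN/bolt; interior L_c = 78 − 22 = 56, R_n = 259.2 kN/bolt. φR_n = 0.75 × (3×226.8 + 12×259.2) = 2843.1 kN.
Tension yield (gross): A_g = 304×12 = 3648 mm². φR_n = 0.90 × 345 × 3648 = 1132.7 kN.
Governing: min(1657.6, 2843.1, 1132.7) = 1132.7 kN → gross-section yield.

1132.7 kN (gross-section yield governs)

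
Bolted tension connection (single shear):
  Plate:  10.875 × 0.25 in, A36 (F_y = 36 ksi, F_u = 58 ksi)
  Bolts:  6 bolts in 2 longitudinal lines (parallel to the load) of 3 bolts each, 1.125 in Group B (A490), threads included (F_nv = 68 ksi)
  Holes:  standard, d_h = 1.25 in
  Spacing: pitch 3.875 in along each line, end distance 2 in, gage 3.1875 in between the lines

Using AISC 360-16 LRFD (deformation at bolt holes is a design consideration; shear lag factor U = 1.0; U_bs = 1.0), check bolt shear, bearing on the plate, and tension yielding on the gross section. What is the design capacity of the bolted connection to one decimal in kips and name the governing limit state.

88.1 kips (gross-section yield governs)

Bolt shear: A_b = π(1.125)²/4 = 0.99402 in². φR_n = 0.75 × 68 × 0.99402 × 6 × 1 = 304.2 kips.
Bearing (0.25 in plate, F_u = 58 ksi): end bolts L_c = 2 − 1.25/2 = 1.375, R_n = min(1.2×1.375×0.25×58, 2.4×1.125×0.25×58) = 23.925 kips/bolt; interior L_c = 3.875 − 1.25 = 2.625, R_n = 39.15 kips/bolt. φR_n = 0.75 × (2×23.925 + 4×39.15) = 153.3 kips.
Tension yield (gross): A_g = 10.875×0.25 = 2.7188 in². φR_n = 0.90 × 36 × 2.7188 = 88.1 kips.
Governing: min(304.2, 153.3, 88.1) = 88.1 kips → gross-section yield.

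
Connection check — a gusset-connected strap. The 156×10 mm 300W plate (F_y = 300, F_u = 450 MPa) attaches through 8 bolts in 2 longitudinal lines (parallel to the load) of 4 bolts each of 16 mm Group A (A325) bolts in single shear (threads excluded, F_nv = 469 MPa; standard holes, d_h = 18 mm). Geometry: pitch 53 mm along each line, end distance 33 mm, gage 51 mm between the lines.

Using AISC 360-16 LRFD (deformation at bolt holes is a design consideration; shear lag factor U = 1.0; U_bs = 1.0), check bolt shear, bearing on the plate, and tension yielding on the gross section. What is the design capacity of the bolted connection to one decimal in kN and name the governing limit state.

421.2 kN (gross-section yield governs)

Bolt shear: A_b = π(16)²/4 = 201.06 mm². φR_n = 0.75 × 469 × 201.06 × 8 × 1 = 565.8 kN.
Bearing (10 mm plate, F_u = 450 MPa): end bolts L_c = 33 − 18/2 = 24, R_n = min(1.2×24×10×450, 2.4×16×10×450) = 129.6 kN/bolt; interior L_c = 53 − 18 = 35, R_n = 172.8 kN/bolt. φR_n = 0.75 × (2×129.6 + 6×172.8) = 972.0 kN.
Tension yield (gross): A_g = 156×10 = 1560 mm². φR_n = 0.90 × 300 × 1560 = 421.2 kN.
Governing: min(565.8, 972.0, 421.2) = 421.2 kN → gross-section yield.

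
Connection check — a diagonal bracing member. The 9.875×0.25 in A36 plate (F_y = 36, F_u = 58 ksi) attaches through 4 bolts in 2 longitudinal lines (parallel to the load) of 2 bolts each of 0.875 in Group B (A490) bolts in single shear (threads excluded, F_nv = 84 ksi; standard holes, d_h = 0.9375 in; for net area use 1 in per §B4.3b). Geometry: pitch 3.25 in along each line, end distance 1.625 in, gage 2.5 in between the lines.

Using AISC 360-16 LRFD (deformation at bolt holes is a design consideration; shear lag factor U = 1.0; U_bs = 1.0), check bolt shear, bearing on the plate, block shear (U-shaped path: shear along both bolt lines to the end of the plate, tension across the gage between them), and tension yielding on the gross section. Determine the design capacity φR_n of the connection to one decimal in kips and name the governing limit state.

55.8 kips (block shear governs)

Bolt shear: A_b = π(0.875)²/4 = 0.60132 in². φR_n = 0.75 × 84 × 0.60132 × 4 × 1 = 151.5 kips.
Bearing (0.25 in plate, F_u = 58 ksi): end bolts L_c = 1.625 − 0.9375/2 = 1.15625, R_n = min(1.2×1.15625×0.25×58, 2.4×0.875×0.25×58) = 20.119 kips/bolt; interior L_c = 3.25 − 0.9375 = 2.3125, R_n = 30.45 kips/bolt. φR_n = 0.75 × (2×20.119 + 2×30.45) = 75.9 kips.
Block shear: shear path 2×[1.625+1×3.25] = 2×4.875 in, A_gv = 2.4375, A_nv = 2×(4.875 − 1.5×1)×0.25 = 1.6875 in²; tension across gage: (2.5 − 1×1)×0.25 = 0.375 in². R_n = min(0.6×58×1.6875, 0.6×36×2.4375) + 1.0×58×0.375 = min(58.725, 52.65) + 21.75 = 74.4 kips. φR_n = 0.75 × 74.4 = 55.8 kips.
Tension yield (gross): A_g = 9.875×0.25 = 2.4688 in². φR_n = 0.90 × 36 × 2.4688 = 80.0 kips.
Governing: min(151.5, 75.9, 55.8, 80.0) = 55.8 kips → block shear.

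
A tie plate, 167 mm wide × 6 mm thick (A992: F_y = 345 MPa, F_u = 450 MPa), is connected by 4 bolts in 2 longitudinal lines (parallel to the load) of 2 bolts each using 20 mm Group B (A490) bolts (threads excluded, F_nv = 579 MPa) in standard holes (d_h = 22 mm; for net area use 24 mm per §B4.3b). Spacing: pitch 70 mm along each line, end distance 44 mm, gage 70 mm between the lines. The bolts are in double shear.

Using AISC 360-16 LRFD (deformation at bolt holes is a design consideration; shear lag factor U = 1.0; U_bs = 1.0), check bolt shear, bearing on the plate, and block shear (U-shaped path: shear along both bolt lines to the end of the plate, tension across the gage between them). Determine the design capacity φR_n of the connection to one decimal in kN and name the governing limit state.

Bolt shear: A_b = π(20)²/4 = 314.16 mm². φR_n = 0.75 × 579 × 314.16 × 4 × 2 = 1091.4 kN.
Bearing (6 mm plate, F_u = 450 MPa): end bolts L_c = 44 − 22/2 = 33, R_n = min(1.2×33×6×450, 2.4×20×6×450) = 106.92 kN/bolt; interior L_c = 70 − 22 = 48, R_n = 129.6 kN/bolt. φR_n = 0.75 × (2×106.92 + 2×129.6) = 354.8 kN.
Block shear: shear path 2×[44+1×70] = 2×114 mm, A_gv = 1368, A_nv = 2×(114 − 1.5×24)×6 = 936 mm²; tension across gage: (70 − 1×24)×6 = 276 mm². R_n = min(0.6×450×936, 0.6×345×1368) + 1.0×450×276 = min(252.72, 283.18) + 124.2 = 376.92 kN. φR_n = 0.75 × 376.92 = 282.7 kN.
Governing: min(1091.4, 354.8, 282.7) = 282.7 kN → block shear.

282.7 kN (block shear governs)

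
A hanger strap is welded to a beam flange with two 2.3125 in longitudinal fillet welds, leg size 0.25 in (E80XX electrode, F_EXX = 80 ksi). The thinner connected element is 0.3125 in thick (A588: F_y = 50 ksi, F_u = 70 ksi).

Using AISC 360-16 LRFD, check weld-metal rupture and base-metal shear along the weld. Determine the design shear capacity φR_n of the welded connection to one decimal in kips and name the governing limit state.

29.4 kips (weld metal governs)

Weld metal: throat = 0.707×0.25 = 0.17675 in, L = 2×2.3125 = 4.625 in. φR_n = 0.75 × 0.6 × 80 × 0.17675 × 4.625 = 29.4 kips.
Base metal shear (0.3125 in plate): yield φR_n = 1.0×0.6×50×0.3125×4.625 = 43.4 kips; rupture φR_n = 0.75×0.6×70×0.3125×4.625 = 45.5 kips; take 43.4 kips (yield).
Governing: min(29.4, 43.4) = 29.4 kips → weld metal.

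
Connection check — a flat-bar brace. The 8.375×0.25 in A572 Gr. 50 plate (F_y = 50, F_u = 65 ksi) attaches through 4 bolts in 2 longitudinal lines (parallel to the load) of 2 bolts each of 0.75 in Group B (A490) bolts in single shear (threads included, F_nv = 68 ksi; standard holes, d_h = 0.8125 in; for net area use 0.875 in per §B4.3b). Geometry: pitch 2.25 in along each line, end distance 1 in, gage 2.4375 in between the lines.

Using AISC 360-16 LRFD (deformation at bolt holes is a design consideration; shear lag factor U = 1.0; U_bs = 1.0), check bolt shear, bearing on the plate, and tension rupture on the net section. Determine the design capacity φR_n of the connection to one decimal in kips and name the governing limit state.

59.4 kips (bearing governs)

Bolt shear: A_b = π(0.75)²/4 = 0.44179 in². φR_n = 0.75 × 68 × 0.44179 × 4 × 1 = 90.1 kips.
Bearing (0.25 in plate, F_u = 65 ksi): end bolts L_c = 1 − 0.8125/2 = 0.59375, R_n = min(1.2×0.59375×0.25×65, 2.4×0.75×0.25×65) = 11.578 kips/bolt; interior L_c = 2.25 − 0.8125 = 1.4375, R_n = 28.031 kips/bolt. φR_n = 0.75 × (2×11.578 + 2×28.031) = 59.4 kips.
Tension rupture (net): A_n = (8.375 − 2×0.875)×0.25 = 1.6563 in² (U = 1.0, A_e = A_n). φR_n = 0.75 × 65 × 1.6563 = 80.7 kips.
Governing: min(90.1, 59.4, 80.7) = 59.4 kips → bearing.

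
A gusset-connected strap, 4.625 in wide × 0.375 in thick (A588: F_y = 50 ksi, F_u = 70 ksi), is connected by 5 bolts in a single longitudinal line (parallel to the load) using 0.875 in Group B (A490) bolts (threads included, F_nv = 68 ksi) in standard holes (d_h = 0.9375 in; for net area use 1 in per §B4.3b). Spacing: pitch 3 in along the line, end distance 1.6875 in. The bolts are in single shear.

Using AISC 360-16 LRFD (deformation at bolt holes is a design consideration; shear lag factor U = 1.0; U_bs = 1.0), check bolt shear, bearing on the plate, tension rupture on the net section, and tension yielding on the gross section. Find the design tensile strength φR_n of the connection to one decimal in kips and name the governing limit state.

Bolt shear: A_b = π(0.875)²/4 = 0.60132 in². φR_n = 0.75 × 68 × 0.60132 × 5 × 1 = 153.3 kips.
Bearing (0.375 in plate, F_u = 70 ksi): end bolts L_c = 1.6875 − 0.9375/2 = 1.21875, R_n = min(1.2×1.21875×0.375×70, 2.4×0.875×0.375×70) = 38.391 kips/bolt; interior L_c = 3 − 0.9375 = 2.0625, R_n = 55.125 kips/bolt. φR_n = 0.75 × (1×38.391 + 4×55.125) = 194.2 kips.
Tension rupture (net): A_n = (4.625 − 1×1)×0.375 = 1.3594 in² (U = 1.0, A_e = A_n). φR_n = 0.75 × 70 × 1.3594 = 71.4 kips.
Tension yield (gross): A_g = 4.625×0.375 = 1.7344 in². φR_n = 0.90 × 50 × 1.7344 = 78.0 kips.
Governing: min(153.3, 194.2, 71.4, 78.0) = 71.4 kips → net-section rupture.

71.4 kips (net-section rupture governs)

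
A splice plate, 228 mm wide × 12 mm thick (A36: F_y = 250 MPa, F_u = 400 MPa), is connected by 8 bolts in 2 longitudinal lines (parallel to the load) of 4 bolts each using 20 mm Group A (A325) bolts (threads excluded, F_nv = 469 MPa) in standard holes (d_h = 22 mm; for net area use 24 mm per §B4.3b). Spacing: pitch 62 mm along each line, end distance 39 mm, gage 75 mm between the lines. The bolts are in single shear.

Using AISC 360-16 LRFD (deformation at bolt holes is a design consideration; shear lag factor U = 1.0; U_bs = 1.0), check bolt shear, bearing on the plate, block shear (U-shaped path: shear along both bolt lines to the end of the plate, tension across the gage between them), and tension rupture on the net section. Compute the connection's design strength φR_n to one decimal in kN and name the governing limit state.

Bolt shear: A_b = π(20)²/4 = 314.16 mm². φR_n = 0.75 × 469 × 314.16 × 8 × 1 = 884.0 kN.
Bearing (12 mm plate, F_u = 400 MPa): end bolts L_c = 39 − 22/2 = 28, R_n = min(1.2×28×12×400, 2.4×20×12×400) = 161.28 kN/bolt; interior L_c = 62 − 22 = 40, R_n = 230.4 kN/bolt. φR_n = 0.75 × (2×161.28 + 6×230.4) = 1278.7 kN.
Block shear: shear path 2×[39+3×62] = 2×225 mm, A_gv = 5400, A_nv = 2×(225 − 3.5×24)×12 = 3384 mm²; tension across gage: (75 − 1×24)×12 = 612 mm². R_n = min(0.6×400×3384, 0.6×250×5400) + 1.0×400×612 = min(812.16, 810) + 244.8 = 1054.8 kN. φR_n = 0.75 × 1054.8 = 791.1 kN.
Tension rupture (net): A_n = (228 − 2×24)×12 = 2160 mm² (U = 1.0, A_e = A_n). φR_n = 0.75 × 400 × 2160 = 648.0 kN.
Governing: min(884.0, 1278.7, 791.1, 648.0) = 648.0 kN → net-section rupture.

648.0 kN (net-section rupture governs)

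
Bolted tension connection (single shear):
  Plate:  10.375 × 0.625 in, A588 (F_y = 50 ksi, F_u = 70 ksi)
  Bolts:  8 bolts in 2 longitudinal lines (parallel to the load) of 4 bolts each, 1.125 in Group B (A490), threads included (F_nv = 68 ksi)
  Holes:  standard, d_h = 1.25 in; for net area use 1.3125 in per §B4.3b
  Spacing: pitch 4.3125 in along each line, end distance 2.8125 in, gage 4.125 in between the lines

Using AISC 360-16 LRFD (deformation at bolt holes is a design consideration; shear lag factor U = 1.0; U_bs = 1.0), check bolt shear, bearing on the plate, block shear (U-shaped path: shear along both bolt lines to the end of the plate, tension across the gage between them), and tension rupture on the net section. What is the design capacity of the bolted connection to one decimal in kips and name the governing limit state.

254.3 kips (net-section rupture governs)

Bolt shear: A_b = π(1.125)²/4 = 0.99402 in². φR_n = 0.75 × 68 × 0.99402 × 8 × 1 = 405.6 kips.
Bearing (0.625 in plate, F_u = 70 ksi): end bolts L_c = 2.8125 − 1.25/2 = 2.1875, R_n = min(1.2×2.1875×0.625×70, 2.4×1.125×0.625×70) = 114.84 kips/bolt; interior L_c = 4.3125 − 1.25 = 3.0625, R_n = 118.13 kips/bolt. φR_n = 0.75 × (2×114.84 + 6×118.13) = 703.8 kips.
Block shear: shear path 2×[2.8125+3×4.3125] = 2×15.75 in, A_gv = 19.688, A_nv = 2×(15.75 − 3.5×1.3125)×0.625 = 13.945 in²; tension across gage: (4.125 − 1×1.3125)×0.625 = 1.7578 in². R_n = min(0.6×70×13.945, 0.6×50×19.688) + 1.0×70×1.7578 = min(585.69, 590.64) + 123.05 = 708.74 kips. φR_n = 0.75 × 708.74 = 531.6 kips.
Tension rupture (net): A_n = (10.375 − 2×1.3125)×0.625 = 4.8438 in² (U = 1.0, A_e = A_n). φR_n = 0.75 × 70 × 4.8438 = 254.3 kips.
Governing: min(405.6, 703.8, 531.6, 254.3) = 254.3 kips → net-section rupture.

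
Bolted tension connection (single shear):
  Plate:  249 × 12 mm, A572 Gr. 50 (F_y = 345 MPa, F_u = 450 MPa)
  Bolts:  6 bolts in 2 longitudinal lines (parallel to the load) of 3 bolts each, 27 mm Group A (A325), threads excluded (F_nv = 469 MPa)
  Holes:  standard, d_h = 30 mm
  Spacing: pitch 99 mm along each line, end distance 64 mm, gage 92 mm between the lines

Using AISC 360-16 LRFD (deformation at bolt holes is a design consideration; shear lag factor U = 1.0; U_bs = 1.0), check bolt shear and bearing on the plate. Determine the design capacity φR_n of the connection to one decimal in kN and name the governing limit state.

1208.4 kN (bolt shear governs)

Bolt shear: A_b = π(27)²/4 = 572.56 mm². φR_n = 0.75 × 469 × 572.56 × 6 × 1 = 1208.4 kN.
Bearing (12 mm plate, F_u = 450 MPa): end bolts L_c = 64 − 30/2 = 49, R_n = min(1.2×49×12×450, 2.4×27×12×450) = 317.52 kN/bolt; interior L_c = 99 − 30 = 69, R_n = 349.92 kN/bolt. φR_n = 0.75 × (2×317.52 + 4×349.92) = 1526.0 kN.
Governing: min(1208.4, 1526.0) = 1208.4 kN → bolt shear.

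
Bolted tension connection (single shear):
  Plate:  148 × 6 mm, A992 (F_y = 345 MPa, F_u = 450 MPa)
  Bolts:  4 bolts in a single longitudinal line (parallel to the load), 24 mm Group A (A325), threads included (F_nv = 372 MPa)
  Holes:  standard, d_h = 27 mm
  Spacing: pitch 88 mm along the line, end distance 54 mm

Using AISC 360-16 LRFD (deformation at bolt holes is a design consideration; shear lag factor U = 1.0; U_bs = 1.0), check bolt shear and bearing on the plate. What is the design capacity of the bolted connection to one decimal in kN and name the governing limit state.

448.3 kN (bearing governs)

Bolt shear: A_b = π(24)²/4 = 452.39 mm². φR_n = 0.75 × 372 × 452.39 × 4 × 1 = 504.9 kN.
Bearing (6 mm plate, F_u = 450 MPa): end bolts L_c = 54 − 27/2 = 40.5, R_n = min(1.2×40.5×6×450, 2.4×24×6×450) = 131.22 kN/bolt; interior L_c = 88 − 27 = 61, R_n = 155.52 kN/bolt. φR_n = 0.75 × (1×131.22 + 3×155.52) = 448.3 kN.
Governing: min(504.9, 448.3) = 448.3 kN → bearing.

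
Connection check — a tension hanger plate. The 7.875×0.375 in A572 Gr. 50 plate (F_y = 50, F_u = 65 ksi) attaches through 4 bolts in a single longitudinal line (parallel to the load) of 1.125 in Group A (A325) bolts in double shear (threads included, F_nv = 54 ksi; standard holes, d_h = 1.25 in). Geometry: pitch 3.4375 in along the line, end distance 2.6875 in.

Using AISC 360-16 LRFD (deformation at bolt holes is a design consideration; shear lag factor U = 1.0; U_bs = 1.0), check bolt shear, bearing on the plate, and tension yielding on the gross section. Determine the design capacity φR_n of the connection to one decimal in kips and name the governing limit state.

Bolt shear: A_b = π(1.125)²/4 = 0.99402 in². φR_n = 0.75 × 54 × 0.99402 × 4 × 2 = 322.1 kips.
Bearing (0.375 in plate, F_u = 65 ksi): end bolts L_c = 2.6875 − 1.25/2 = 2.0625, R_n = min(1.2×2.0625×0.375×65, 2.4×1.125×0.375×65) = 60.328 kips/bolt; interior L_c = 3.4375 − 1.25 = 2.1875, R_n = 63.984 kips/bolt. φR_n = 0.75 × (1×60.328 + 3×63.984) = 189.2 kips.
Tension yield (gross): A_g = 7.875×0.375 = 2.9531 in². φR_n = 0.90 × 50 × 2.9531 = 132.9 kips.
Governing: min(322.1, 189.2, 132.9) = 132.9 kips → gross-section yield.

132.9 kips (gross-section yield governs)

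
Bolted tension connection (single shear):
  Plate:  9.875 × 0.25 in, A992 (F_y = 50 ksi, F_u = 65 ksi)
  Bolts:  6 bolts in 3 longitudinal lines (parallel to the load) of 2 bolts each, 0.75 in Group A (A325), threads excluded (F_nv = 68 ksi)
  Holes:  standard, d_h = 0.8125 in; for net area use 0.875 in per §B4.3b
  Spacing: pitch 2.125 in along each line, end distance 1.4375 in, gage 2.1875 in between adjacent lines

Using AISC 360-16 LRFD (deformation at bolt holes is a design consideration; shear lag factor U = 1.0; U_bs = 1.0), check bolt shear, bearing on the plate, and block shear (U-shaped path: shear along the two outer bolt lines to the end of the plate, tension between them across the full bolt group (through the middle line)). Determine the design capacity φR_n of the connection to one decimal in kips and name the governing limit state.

Bolt shear: A_b = π(0.75)²/4 = 0.44179 in². φR_n = 0.75 × 68 × 0.44179 × 6 × 1 = 135.2 kips.
Bearing (0.25 in plate, F_u = 65 ksi): end bolts L_c = 1.4375 − 0.8125/2 = 1.03125, R_n = min(1.2×1.03125×0.25×65, 2.4×0.75×0.25×65) = 20.109 kips/bolt; interior L_c = 2.125 − 0.8125 = 1.3125, R_n = 25.594 kips/bolt. φR_n = 0.75 × (3×20.109 + 3×25.594) = 102.8 kips.
Block shear: shear path 2×[1.4375+1×2.125] = 2×3.5625 in, A_gv = 1.7813, A_nv = 2×(3.5625 − 1.5×0.875)×0.25 = 1.125 in²; tension across gage: (4.375 − 2×0.875)×0.25 = 0.65625 in². R_n = min(0.6×65×1.125, 0.6×50×1.7813) + 1.0×65×0.65625 = min(43.875, 53.439) + 42.656 = 86.531 kips. φR_n = 0.75 × 86.531 = 64.9 kips.
Governing: min(135.2, 102.8, 64.9) = 64.9 kips → block shear.

64.9 kips (block shear governs)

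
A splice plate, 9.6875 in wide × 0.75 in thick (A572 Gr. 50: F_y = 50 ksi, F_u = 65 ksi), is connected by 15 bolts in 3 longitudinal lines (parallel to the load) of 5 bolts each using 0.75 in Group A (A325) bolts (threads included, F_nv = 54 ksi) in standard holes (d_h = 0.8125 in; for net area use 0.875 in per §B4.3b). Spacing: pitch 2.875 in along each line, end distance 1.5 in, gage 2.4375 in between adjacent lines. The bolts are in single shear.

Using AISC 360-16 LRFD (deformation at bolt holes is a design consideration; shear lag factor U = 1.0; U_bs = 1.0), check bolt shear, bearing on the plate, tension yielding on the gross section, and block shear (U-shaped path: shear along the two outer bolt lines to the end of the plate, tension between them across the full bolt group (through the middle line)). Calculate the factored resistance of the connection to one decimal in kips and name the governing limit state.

268.4 kips (bolt shear governs)

Bolt shear: A_b = π(0.75)²/4 = 0.44179 in². φR_n = 0.75 × 54 × 0.44179 × 15 × 1 = 268.4 kips.
Bearing (0.75 in plate, F_u = 65 ksi): end bolts L_c = 1.5 − 0.8125/2 = 1.09375, R_n = min(1.2×1.09375×0.75×65, 2.4×0.75×0.75×65) = 63.984 kips/bolt; interior L_c = 2.875 − 0.8125 = 2.0625, R_n = 87.75 kips/bolt. φR_n = 0.75 × (3×63.984 + 12×87.75) = 933.7 kips.
Tension yield (gross): A_g = 9.6875×0.75 = 7.2656 in². φR_n = 0.90 × 50 × 7.2656 = 327.0 kips.
Block shear: shear path 2×[1.5+4×2.875] = 2×13 in, A_gv = 19.5, A_nv = 2×(13 − 4.5×0.875)×0.75 = 13.594 in²; tension across gage: (4.875 − 2×0.875)×0.75 = 2.3438 in². R_n = min(0.6×65×13.594, 0.6×50×19.5) + 1.0×65×2.3438 = min(530.17, 585) + 152.35 = 682.52 kips. φR_n = 0.75 × 682.52 = 511.9 kips.
Governing: min(268.4, 933.7, 327.0, 511.9) = 268.4 kips → bolt shear.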